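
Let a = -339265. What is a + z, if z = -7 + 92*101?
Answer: -329980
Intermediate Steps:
z = 9285 (z = -7 + 9292 = 9285)
a + z = -339265 + 9285 = -329980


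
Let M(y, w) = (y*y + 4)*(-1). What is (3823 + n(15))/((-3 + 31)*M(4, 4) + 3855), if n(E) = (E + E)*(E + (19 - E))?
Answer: 4393/3295 ≈ 1.3332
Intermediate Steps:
n(E) = 38*E (n(E) = (2*E)*19 = 38*E)
M(y, w) = -4 - y² (M(y, w) = (y² + 4)*(-1) = (4 + y²)*(-1) = -4 - y²)
(3823 + n(15))/((-3 + 31)*M(4, 4) + 3855) = (3823 + 38*15)/((-3 + 31)*(-4 - 1*4²) + 3855) = (3823 + 570)/(28*(-4 - 1*16) + 3855) = 4393/(28*(-4 - 16) + 3855) = 4393/(28*(-20) + 3855) = 4393/(-560 + 3855) = 4393/3295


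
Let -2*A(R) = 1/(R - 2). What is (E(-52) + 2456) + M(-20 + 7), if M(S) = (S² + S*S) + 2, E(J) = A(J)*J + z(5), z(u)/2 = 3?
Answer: 75641/27 ≈ 2801.5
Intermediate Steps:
z(u) = 6 (z(u) = 2*3 = 6)
A(R) = -1/(2*(-2 + R)) (A(R) = -1/(2*(R - 2)) = -1/(2*(-2 + R)))
E(J) = 6 - J/(-4 + 2*J) (E(J) = (-1/(-4 + 2*J))*J + 6 = -J/(-4 + 2*J) + 6 = 6 - J/(-4 + 2*J))
M(S) = 2 + 2*S² (M(S) = (S² + S²) + 2 = 2*S² + 2 = 2 + 2*S²)
(E(-52) + 2456) + M(-20 + 7) = ((-24 + 11*(-52))/(2*(-2 - 52)) + 2456) + (2 + 2*(-20 + 7)²) = ((½)*(-24 - 572)/(-54) + 2456) + (2 + 2*(-13)²) = ((½)*(-1/54)*(-596) + 2456) + (2 + 2*169) = (149/27 + 2456) + (2 + 338) = 66461/27 + 340 = 75641/27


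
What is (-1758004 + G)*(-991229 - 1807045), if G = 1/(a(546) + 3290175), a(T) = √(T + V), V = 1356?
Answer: 17751164048580285701151486/3608417176241 + 932758*√1902/3608417176241 ≈ 4.9194e+12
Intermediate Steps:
a(T) = √(1356 + T) (a(T) = √(T + 1356) = √(1356 + T))
G = 1/(3290175 + √1902) (G = 1/(√(1356 + 546) + 3290175) = 1/(√1902 + 3290175) = 1/(3290175 + √1902) ≈ 3.0393e-7)
(-1758004 + G)*(-991229 - 1807045) = (-1758004 + (1096725/3608417176241 - √1902/10825251528723))*(-991229 - 1807045) = (-6343611829499286239/3608417176241 - √1902/10825251528723)*(-2798274) = 17751164048580285701151486/3608417176241 + 932758*√1902/3608417176241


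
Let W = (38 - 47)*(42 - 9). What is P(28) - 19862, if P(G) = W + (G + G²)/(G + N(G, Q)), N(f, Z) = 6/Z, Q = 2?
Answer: -624117/31 ≈ -20133.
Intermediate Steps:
W = -297 (W = -9*33 = -297)
P(G) = -297 + (G + G²)/(3 + G) (P(G) = -297 + (G + G²)/(G + 6/2) = -297 + (G + G²)/(G + 6*(½)) = -297 + (G + G²)/(G + 3) = -297 + (G + G²)/(3 + G))
P(28) - 19862 = (-891 + 28² - 296*28)/(3 + 28) - 19862 = (-891 + 784 - 8288)/31 - 19862 = (1/31)*(-8395) - 19862 = -8395/31 - 19862 = -624117/31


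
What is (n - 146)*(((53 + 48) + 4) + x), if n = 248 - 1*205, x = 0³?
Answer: -10815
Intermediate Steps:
x = 0
n = 43 (n = 248 - 205 = 43)
(n - 146)*(((53 + 48) + 4) + x) = (43 - 146)*(((53 + 48) + 4) + 0) = -103*((101 + 4) + 0) = -103*(105 + 0) = -103*105 = -10815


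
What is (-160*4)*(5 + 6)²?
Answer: -77440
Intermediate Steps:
(-160*4)*(5 + 6)² = -40*16*11² = -640*121 = -77440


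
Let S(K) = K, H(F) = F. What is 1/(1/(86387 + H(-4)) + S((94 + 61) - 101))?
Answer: 86383/4664683 ≈ 0.018519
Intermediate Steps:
1/(1/(86387 + H(-4)) + S((94 + 61) - 101)) = 1/(1/(86387 - 4) + ((94 + 61) - 101)) = 1/(1/86383 + (155 - 101)) = 1/(1/86383 + 54) = 1/(4664683/86383) = 86383/4664683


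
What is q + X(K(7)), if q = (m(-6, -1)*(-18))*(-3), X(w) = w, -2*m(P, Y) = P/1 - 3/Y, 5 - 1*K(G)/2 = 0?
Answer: 91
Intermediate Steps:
K(G) = 10 (K(G) = 10 - 2*0 = 10 + 0 = 10)
m(P, Y) = -P/2 + 3/(2*Y) (m(P, Y) = -(P/1 - 3/Y)/2 = -(P*1 - 3/Y)/2 = -(P - 3/Y)/2 = -P/2 + 3/(2*Y))
q = 81 (q = (((½)*(3 - 1*(-6)*(-1))/(-1))*(-18))*(-3) = (((½)*(-1)*(3 - 6))*(-18))*(-3) = (((½)*(-1)*(-3))*(-18))*(-3) = ((3/2)*(-18))*(-3) = -27*(-3) = 81)
q + X(K(7)) = 81 + 10 = 91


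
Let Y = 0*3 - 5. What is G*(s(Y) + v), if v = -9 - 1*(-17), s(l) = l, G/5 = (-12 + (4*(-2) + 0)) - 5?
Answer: -375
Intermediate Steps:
G = -125 (G = 5*((-12 + (4*(-2) + 0)) - 5) = 5*((-12 + (-8 + 0)) - 5) = 5*((-12 - 8) - 5) = 5*(-20 - 5) = 5*(-25) = -125)
Y = -5 (Y = 0 - 5 = -5)
v = 8 (v = -9 + 17 = 8)
G*(s(Y) + v) = -125*(-5 + 8) = -125*3 = -375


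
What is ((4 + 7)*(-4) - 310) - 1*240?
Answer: -594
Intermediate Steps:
((4 + 7)*(-4) - 310) - 1*240 = (11*(-4) - 310) - 240 = (-44 - 310) - 240 = -354 - 240 = -594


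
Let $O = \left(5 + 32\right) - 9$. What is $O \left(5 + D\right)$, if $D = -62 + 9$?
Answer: $-1344$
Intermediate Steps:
$D = -53$
$O = 28$ ($O = 37 - 9 = 28$)
$O \left(5 + D\right) = 28 \left(5 - 53\right) = 28 \left(-48\right) = -1344$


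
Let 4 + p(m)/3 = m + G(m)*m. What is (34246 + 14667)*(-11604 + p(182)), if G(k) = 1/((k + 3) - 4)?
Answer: -97978804212/181 ≈ -5.4132e+8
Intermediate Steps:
G(k) = 1/(-1 + k) (G(k) = 1/((3 + k) - 4) = 1/(-1 + k))
p(m) = -12 + 3*m + 3*m/(-1 + m) (p(m) = -12 + 3*(m + m/(-1 + m)) = -12 + (3*m + 3*m/(-1 + m)) = -12 + 3*m + 3*m/(-1 + m))
(34246 + 14667)*(-11604 + p(182)) = (34246 + 14667)*(-11604 + 3*(4 + 182**2 - 4*182)/(-1 + 182)) = 48913*(-11604 + 3*(4 + 33124 - 728)/181) = 48913*(-11604 + 3*(1/181)*32400) = 48913*(-11604 + 97200/181) = 48913*(-2003124/181) = -97978804212/181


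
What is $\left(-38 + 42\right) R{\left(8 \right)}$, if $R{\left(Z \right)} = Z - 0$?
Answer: $32$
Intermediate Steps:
$R{\left(Z \right)} = Z$ ($R{\left(Z \right)} = Z + 0 = Z$)
$\left(-38 + 42\right) R{\left(8 \right)} = \left(-38 + 42\right) 8 = 4 \cdot 8 = 32$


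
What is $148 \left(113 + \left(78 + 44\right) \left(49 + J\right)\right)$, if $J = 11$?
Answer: $1100084$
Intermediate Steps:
$148 \left(113 + \left(78 + 44\right) \left(49 + J\right)\right) = 148 \left(113 + \left(78 + 44\right) \left(49 + 11\right)\right) = 148 \left(113 + 122 \cdot 60\right) = 148 \left(113 + 7320\right) = 148 \cdot 7433 = 1100084$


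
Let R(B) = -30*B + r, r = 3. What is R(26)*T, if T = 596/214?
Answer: -231546/107 ≈ -2164.0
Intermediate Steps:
R(B) = 3 - 30*B (R(B) = -30*B + 3 = 3 - 30*B)
T = 298/107 (T = 596*(1/214) = 298/107 ≈ 2.7850)
R(26)*T = (3 - 30*26)*(298/107) = (3 - 780)*(298/107) = -777*298/107 = -231546/107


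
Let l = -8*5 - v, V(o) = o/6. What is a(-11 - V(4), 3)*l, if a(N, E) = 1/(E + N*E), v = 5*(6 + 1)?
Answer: 75/32 ≈ 2.3438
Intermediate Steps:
v = 35 (v = 5*7 = 35)
V(o) = o/6 (V(o) = o*(⅙) = o/6)
l = -75 (l = -8*5 - 1*35 = -40 - 35 = -75)
a(N, E) = 1/(E + E*N)
a(-11 - V(4), 3)*l = (1/(3*(1 + (-11 - 4/6))))*(-75) = (1/(3*(1 + (-11 - 1*⅔))))*(-75) = (1/(3*(1 + (-11 - ⅔))))*(-75) = (1/(3*(1 - 35/3)))*(-75) = (1/(3*(-32/3)))*(-75) = ((⅓)*(-3/32))*(-75) = -1/32*(-75) = 75/32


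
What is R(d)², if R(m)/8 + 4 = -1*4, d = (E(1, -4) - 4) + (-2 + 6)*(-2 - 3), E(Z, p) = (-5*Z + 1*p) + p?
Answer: 4096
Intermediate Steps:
E(Z, p) = -5*Z + 2*p (E(Z, p) = (-5*Z + p) + p = (p - 5*Z) + p = -5*Z + 2*p)
d = -37 (d = ((-5*1 + 2*(-4)) - 4) + (-2 + 6)*(-2 - 3) = ((-5 - 8) - 4) + 4*(-5) = (-13 - 4) - 20 = -17 - 20 = -37)
R(m) = -64 (R(m) = -32 + 8*(-1*4) = -32 + 8*(-4) = -32 - 32 = -64)
R(d)² = (-64)² = 4096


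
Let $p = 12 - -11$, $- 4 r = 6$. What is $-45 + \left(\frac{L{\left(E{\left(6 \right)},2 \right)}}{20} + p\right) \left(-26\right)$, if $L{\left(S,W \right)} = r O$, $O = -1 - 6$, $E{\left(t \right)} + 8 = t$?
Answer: $- \frac{13133}{20} \approx -656.65$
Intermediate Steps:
$r = - \frac{3}{2}$ ($r = \left(- \frac{1}{4}\right) 6 = - \frac{3}{2} \approx -1.5$)
$E{\left(t \right)} = -8 + t$
$O = -7$ ($O = -1 - 6 = -7$)
$L{\left(S,W \right)} = \frac{21}{2}$ ($L{\left(S,W \right)} = \left(- \frac{3}{2}\right) \left(-7\right) = \frac{21}{2}$)
$p = 23$ ($p = 12 + 11 = 23$)
$-45 + \left(\frac{L{\left(E{\left(6 \right)},2 \right)}}{20} + p\right) \left(-26\right) = -45 + \left(\frac{21}{2 \cdot 20} + 23\right) \left(-26\right) = -45 + \left(\frac{21}{2} \cdot \frac{1}{20} + 23\right) \left(-26\right) = -45 + \left(\frac{21}{40} + 23\right) \left(-26\right) = -45 + \frac{941}{40} \left(-26\right) = -45 - \frac{12233}{20} = - \frac{13133}{20}$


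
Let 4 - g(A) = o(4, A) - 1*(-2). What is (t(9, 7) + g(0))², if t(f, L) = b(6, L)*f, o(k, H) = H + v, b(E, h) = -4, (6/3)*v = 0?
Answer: 1156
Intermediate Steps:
v = 0 (v = (½)*0 = 0)
o(k, H) = H (o(k, H) = H + 0 = H)
g(A) = 2 - A (g(A) = 4 - (A - 1*(-2)) = 4 - (A + 2) = 4 - (2 + A) = 4 + (-2 - A) = 2 - A)
t(f, L) = -4*f
(t(9, 7) + g(0))² = (-4*9 + (2 - 1*0))² = (-36 + (2 + 0))² = (-36 + 2)² = (-34)² = 1156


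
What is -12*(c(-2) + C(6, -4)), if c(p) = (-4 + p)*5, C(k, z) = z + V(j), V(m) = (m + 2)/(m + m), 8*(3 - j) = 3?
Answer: 2782/7 ≈ 397.43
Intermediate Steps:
j = 21/8 (j = 3 - 1/8*3 = 3 - 3/8 = 21/8 ≈ 2.6250)
V(m) = (2 + m)/(2*m) (V(m) = (2 + m)/((2*m)) = (2 + m)*(1/(2*m)) = (2 + m)/(2*m))
C(k, z) = 37/42 + z (C(k, z) = z + (2 + 21/8)/(2*(21/8)) = z + (1/2)*(8/21)*(37/8) = z + 37/42 = 37/42 + z)
c(p) = -20 + 5*p
-12*(c(-2) + C(6, -4)) = -12*((-20 + 5*(-2)) + (37/42 - 4)) = -12*((-20 - 10) - 131/42) = -12*(-30 - 131/42) = -12*(-1391/42) = 2782/7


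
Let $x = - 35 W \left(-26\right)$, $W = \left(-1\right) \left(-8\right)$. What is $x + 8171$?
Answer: $15451$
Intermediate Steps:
$W = 8$
$x = 7280$ ($x = \left(-35\right) 8 \left(-26\right) = \left(-280\right) \left(-26\right) = 7280$)
$x + 8171 = 7280 + 8171 = 15451$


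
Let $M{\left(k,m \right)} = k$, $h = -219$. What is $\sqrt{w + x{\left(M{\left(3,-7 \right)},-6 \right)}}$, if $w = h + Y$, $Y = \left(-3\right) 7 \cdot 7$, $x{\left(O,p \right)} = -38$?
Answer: $2 i \sqrt{101} \approx 20.1 i$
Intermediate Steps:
$Y = -147$ ($Y = \left(-21\right) 7 = -147$)
$w = -366$ ($w = -219 - 147 = -366$)
$\sqrt{w + x{\left(M{\left(3,-7 \right)},-6 \right)}} = \sqrt{-366 - 38} = \sqrt{-404} = 2 i \sqrt{101}$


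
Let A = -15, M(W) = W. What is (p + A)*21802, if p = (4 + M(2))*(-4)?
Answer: -850278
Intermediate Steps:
p = -24 (p = (4 + 2)*(-4) = 6*(-4) = -24)
(p + A)*21802 = (-24 - 15)*21802 = -39*21802 = -850278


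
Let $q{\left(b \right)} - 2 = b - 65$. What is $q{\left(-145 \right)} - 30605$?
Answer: $-30813$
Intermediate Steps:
$q{\left(b \right)} = -63 + b$ ($q{\left(b \right)} = 2 + \left(b - 65\right) = 2 + \left(-65 + b\right) = -63 + b$)
$q{\left(-145 \right)} - 30605 = \left(-63 - 145\right) - 30605 = -208 - 30605 = -30813$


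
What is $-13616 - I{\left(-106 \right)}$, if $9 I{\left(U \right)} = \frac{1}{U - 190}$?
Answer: $- \frac{36273023}{2664} \approx -13616.0$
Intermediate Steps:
$I{\left(U \right)} = \frac{1}{9 \left(-190 + U\right)}$ ($I{\left(U \right)} = \frac{1}{9 \left(U - 190\right)} = \frac{1}{9 \left(-190 + U\right)}$)
$-13616 - I{\left(-106 \right)} = -13616 - \frac{1}{9 \left(-190 - 106\right)} = -13616 - \frac{1}{9 \left(-296\right)} = -13616 - \frac{1}{9} \left(- \frac{1}{296}\right) = -13616 - - \frac{1}{2664} = -13616 + \frac{1}{2664} = - \frac{36273023}{2664}$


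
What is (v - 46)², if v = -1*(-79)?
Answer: 1089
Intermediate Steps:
v = 79
(v - 46)² = (79 - 46)² = 33² = 1089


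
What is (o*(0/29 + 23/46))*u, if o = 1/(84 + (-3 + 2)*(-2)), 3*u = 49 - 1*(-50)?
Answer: 33/172 ≈ 0.19186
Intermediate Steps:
u = 33 (u = (49 - 1*(-50))/3 = (49 + 50)/3 = (⅓)*99 = 33)
o = 1/86 (o = 1/(84 - 1*(-2)) = 1/(84 + 2) = 1/86 ≈ 0.011628)
(o*(0/29 + 23/46))*u = ((0/29 + 23/46)/86)*33 = ((0*(1/29) + 23*(1/46))/86)*33 = ((0 + ½)/86)*33 = ((1/86)*(½))*33 = (1/172)*33 = 33/172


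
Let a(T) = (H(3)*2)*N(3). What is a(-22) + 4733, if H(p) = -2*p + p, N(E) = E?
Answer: 4715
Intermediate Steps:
H(p) = -p
a(T) = -18 (a(T) = (-1*3*2)*3 = -3*2*3 = -6*3 = -18)
a(-22) + 4733 = -18 + 4733 = 4715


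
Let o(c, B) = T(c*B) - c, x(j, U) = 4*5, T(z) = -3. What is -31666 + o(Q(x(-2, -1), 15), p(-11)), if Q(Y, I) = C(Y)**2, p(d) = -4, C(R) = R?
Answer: -32069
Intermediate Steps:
x(j, U) = 20
Q(Y, I) = Y**2
o(c, B) = -3 - c
-31666 + o(Q(x(-2, -1), 15), p(-11)) = -31666 + (-3 - 1*20**2) = -31666 + (-3 - 1*400) = -31666 + (-3 - 400) = -31666 - 403 = -32069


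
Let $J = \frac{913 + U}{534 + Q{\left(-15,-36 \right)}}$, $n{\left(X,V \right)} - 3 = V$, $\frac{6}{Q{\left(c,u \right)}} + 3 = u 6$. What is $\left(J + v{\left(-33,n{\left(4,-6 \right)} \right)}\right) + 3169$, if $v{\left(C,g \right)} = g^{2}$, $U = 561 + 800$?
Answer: $\frac{62022221}{19490} \approx 3182.3$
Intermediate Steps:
$Q{\left(c,u \right)} = \frac{6}{-3 + 6 u}$ ($Q{\left(c,u \right)} = \frac{6}{-3 + u 6} = \frac{6}{-3 + 6 u}$)
$n{\left(X,V \right)} = 3 + V$
$U = 1361$
$J = \frac{83001}{19490}$ ($J = \frac{913 + 1361}{534 + \frac{2}{-1 + 2 \left(-36\right)}} = \frac{2274}{534 + \frac{2}{-1 - 72}} = \frac{2274}{534 + \frac{2}{-73}} = \frac{2274}{534 + 2 \left(- \frac{1}{73}\right)} = \frac{2274}{534 - \frac{2}{73}} = \frac{2274}{\frac{38980}{73}} = 2274 \cdot \frac{73}{38980} = \frac{83001}{19490} \approx 4.2586$)
$\left(J + v{\left(-33,n{\left(4,-6 \right)} \right)}\right) + 3169 = \left(\frac{83001}{19490} + \left(3 - 6\right)^{2}\right) + 3169 = \left(\frac{83001}{19490} + \left(-3\right)^{2}\right) + 3169 = \left(\frac{83001}{19490} + 9\right) + 3169 = \frac{258411}{19490} + 3169 = \frac{62022221}{19490}$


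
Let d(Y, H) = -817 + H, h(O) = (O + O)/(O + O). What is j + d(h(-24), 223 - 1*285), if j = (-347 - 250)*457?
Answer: -273708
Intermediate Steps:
h(O) = 1 (h(O) = (2*O)/((2*O)) = (2*O)*(1/(2*O)) = 1)
j = -272829 (j = -597*457 = -272829)
j + d(h(-24), 223 - 1*285) = -272829 + (-817 + (223 - 1*285)) = -272829 + (-817 + (223 - 285)) = -272829 + (-817 - 62) = -272829 - 879 = -273708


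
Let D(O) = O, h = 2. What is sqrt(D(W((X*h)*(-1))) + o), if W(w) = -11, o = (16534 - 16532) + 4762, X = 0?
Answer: 7*sqrt(97) ≈ 68.942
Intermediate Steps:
o = 4764 (o = 2 + 4762 = 4764)
sqrt(D(W((X*h)*(-1))) + o) = sqrt(-11 + 4764) = sqrt(4753) = 7*sqrt(97)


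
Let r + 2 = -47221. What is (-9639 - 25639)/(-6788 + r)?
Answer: 35278/54011 ≈ 0.65316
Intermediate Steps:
r = -47223 (r = -2 - 47221 = -47223)
(-9639 - 25639)/(-6788 + r) = (-9639 - 25639)/(-6788 - 47223) = -35278/(-54011) = -35278*(-1/54011) = 35278/54011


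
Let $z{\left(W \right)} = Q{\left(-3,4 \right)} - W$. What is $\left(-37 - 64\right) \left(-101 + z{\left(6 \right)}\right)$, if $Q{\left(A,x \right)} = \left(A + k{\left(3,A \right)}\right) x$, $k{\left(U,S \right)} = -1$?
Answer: $12423$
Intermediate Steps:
$Q{\left(A,x \right)} = x \left(-1 + A\right)$ ($Q{\left(A,x \right)} = \left(A - 1\right) x = \left(-1 + A\right) x = x \left(-1 + A\right)$)
$z{\left(W \right)} = -16 - W$ ($z{\left(W \right)} = 4 \left(-1 - 3\right) - W = 4 \left(-4\right) - W = -16 - W$)
$\left(-37 - 64\right) \left(-101 + z{\left(6 \right)}\right) = \left(-37 - 64\right) \left(-101 - 22\right) = - 101 \left(-101 - 22\right) = \left(-101\right) \left(-123\right) = 12423$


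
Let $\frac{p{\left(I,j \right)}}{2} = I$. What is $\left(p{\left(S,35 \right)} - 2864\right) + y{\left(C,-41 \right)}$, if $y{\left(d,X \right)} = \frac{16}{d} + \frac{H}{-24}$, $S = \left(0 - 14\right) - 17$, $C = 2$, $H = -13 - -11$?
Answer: $- \frac{35015}{12} \approx -2917.9$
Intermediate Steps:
$H = -2$ ($H = -13 + 11 = -2$)
$S = -31$ ($S = -14 - 17 = -31$)
$y{\left(d,X \right)} = \frac{1}{12} + \frac{16}{d}$ ($y{\left(d,X \right)} = \frac{16}{d} - \frac{2}{-24} = \frac{16}{d} - - \frac{1}{12} = \frac{16}{d} + \frac{1}{12} = \frac{1}{12} + \frac{16}{d}$)
$p{\left(I,j \right)} = 2 I$
$\left(p{\left(S,35 \right)} - 2864\right) + y{\left(C,-41 \right)} = \left(2 \left(-31\right) - 2864\right) + \frac{192 + 2}{12 \cdot 2} = \left(-62 - 2864\right) + \frac{1}{12} \cdot \frac{1}{2} \cdot 194 = -2926 + \frac{97}{12} = - \frac{35015}{12}$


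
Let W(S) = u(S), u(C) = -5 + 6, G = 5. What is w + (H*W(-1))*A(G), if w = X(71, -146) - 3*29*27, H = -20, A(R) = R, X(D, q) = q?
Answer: -2595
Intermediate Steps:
u(C) = 1
W(S) = 1
w = -2495 (w = -146 - 3*29*27 = -146 - 87*27 = -146 - 1*2349 = -146 - 2349 = -2495)
w + (H*W(-1))*A(G) = -2495 - 20*1*5 = -2495 - 20*5 = -2495 - 100 = -2595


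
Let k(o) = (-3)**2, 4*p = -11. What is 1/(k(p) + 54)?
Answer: 1/63 ≈ 0.015873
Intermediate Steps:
p = -11/4 (p = (1/4)*(-11) = -11/4 ≈ -2.7500)
k(o) = 9
1/(k(p) + 54) = 1/(9 + 54) = 1/63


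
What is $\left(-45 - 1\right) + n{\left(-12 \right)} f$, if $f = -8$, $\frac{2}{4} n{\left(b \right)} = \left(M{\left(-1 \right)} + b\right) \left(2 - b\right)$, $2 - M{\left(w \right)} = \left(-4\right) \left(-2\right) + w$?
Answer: $3762$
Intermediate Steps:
$M{\left(w \right)} = -6 - w$ ($M{\left(w \right)} = 2 - \left(\left(-4\right) \left(-2\right) + w\right) = 2 - \left(8 + w\right) = -6 - w$)
$n{\left(b \right)} = 2 \left(-5 + b\right) \left(2 - b\right)$ ($n{\left(b \right)} = 2 \left(\left(-6 - -1\right) + b\right) \left(2 - b\right) = 2 \left(\left(-6 + 1\right) + b\right) \left(2 - b\right) = 2 \left(-5 + b\right) \left(2 - b\right)$)
$\left(-45 - 1\right) + n{\left(-12 \right)} f = \left(-45 - 1\right) + \left(-20 - 2 \left(-12\right)^{2} + 14 \left(-12\right)\right) \left(-8\right) = -46 + \left(-20 - 288 - 168\right) \left(-8\right) = -46 - -3808 = -46 + 3808 = 3762$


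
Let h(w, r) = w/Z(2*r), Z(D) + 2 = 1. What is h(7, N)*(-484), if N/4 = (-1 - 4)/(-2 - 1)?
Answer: 3388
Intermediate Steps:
Z(D) = -1 (Z(D) = -2 + 1 = -1)
N = 20/3 (N = 4*((-1 - 4)/(-2 - 1)) = 4*(-5/(-3)) = 4*(-5*(-⅓)) = 4*(5/3) = 20/3 ≈ 6.6667)
h(w, r) = -w (h(w, r) = w/(-1) = w*(-1) = -w)
h(7, N)*(-484) = -1*7*(-484) = -7*(-484) = 3388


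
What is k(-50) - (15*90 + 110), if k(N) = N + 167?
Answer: -1343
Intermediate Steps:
k(N) = 167 + N
k(-50) - (15*90 + 110) = (167 - 50) - (15*90 + 110) = 117 - (1350 + 110) = 117 - 1*1460 = 117 - 1460 = -1343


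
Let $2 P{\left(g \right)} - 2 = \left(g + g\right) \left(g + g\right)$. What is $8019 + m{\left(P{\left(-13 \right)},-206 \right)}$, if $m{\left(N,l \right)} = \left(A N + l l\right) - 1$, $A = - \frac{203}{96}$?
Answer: $\frac{1591589}{32} \approx 49737.0$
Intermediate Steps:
$A = - \frac{203}{96}$ ($A = \left(-203\right) \frac{1}{96} = - \frac{203}{96} \approx -2.1146$)
$P{\left(g \right)} = 1 + 2 g^{2}$ ($P{\left(g \right)} = 1 + \frac{\left(g + g\right) \left(g + g\right)}{2} = 1 + \frac{2 g 2 g}{2} = 1 + \frac{4 g^{2}}{2} = 1 + 2 g^{2}$)
$m{\left(N,l \right)} = -1 + l^{2} - \frac{203 N}{96}$ ($m{\left(N,l \right)} = \left(- \frac{203 N}{96} + l l\right) - 1 = \left(- \frac{203 N}{96} + l^{2}\right) - 1 = \left(l^{2} - \frac{203 N}{96}\right) - 1 = -1 + l^{2} - \frac{203 N}{96}$)
$8019 + m{\left(P{\left(-13 \right)},-206 \right)} = 8019 - \left(1 - 42436 + \frac{203 \left(1 + 2 \left(-13\right)^{2}\right)}{96}\right) = 8019 - \left(-42435 + \frac{203 \left(1 + 2 \cdot 169\right)}{96}\right) = 8019 - \left(-42435 + \frac{203 \left(1 + 338\right)}{96}\right) = 8019 - - \frac{1334981}{32} = 8019 + \frac{1334981}{32} = \frac{1591589}{32}$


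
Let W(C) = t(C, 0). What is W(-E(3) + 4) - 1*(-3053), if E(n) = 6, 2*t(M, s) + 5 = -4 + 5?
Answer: 3051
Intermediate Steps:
t(M, s) = -2 (t(M, s) = -5/2 + (-4 + 5)/2 = -5/2 + (½)*1 = -5/2 + ½ = -2)
W(C) = -2
W(-E(3) + 4) - 1*(-3053) = -2 - 1*(-3053) = -2 + 3053 = 3051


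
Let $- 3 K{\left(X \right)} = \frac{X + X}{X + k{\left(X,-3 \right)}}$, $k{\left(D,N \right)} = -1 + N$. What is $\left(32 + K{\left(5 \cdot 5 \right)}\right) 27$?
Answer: $\frac{5898}{7} \approx 842.57$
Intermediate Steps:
$K{\left(X \right)} = - \frac{2 X}{3 \left(-4 + X\right)}$ ($K{\left(X \right)} = - \frac{\left(X + X\right) \frac{1}{X - 4}}{3} = - \frac{2 X \frac{1}{X - 4}}{3} = - \frac{2 X \frac{1}{-4 + X}}{3} = - \frac{2 X}{3 \left(-4 + X\right)}$)
$\left(32 + K{\left(5 \cdot 5 \right)}\right) 27 = \left(32 - \frac{2 \cdot 5 \cdot 5}{-12 + 3 \cdot 5 \cdot 5}\right) 27 = \left(32 - \frac{50}{-12 + 3 \cdot 25}\right) 27 = \left(32 - \frac{50}{-12 + 75}\right) 27 = \left(32 - \frac{50}{63}\right) 27 = \frac{1966}{63} \cdot 27 = \frac{5898}{7}$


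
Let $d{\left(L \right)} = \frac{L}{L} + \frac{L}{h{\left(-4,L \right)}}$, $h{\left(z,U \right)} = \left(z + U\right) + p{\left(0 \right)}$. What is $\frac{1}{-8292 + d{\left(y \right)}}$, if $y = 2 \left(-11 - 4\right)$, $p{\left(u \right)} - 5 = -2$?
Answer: $- \frac{31}{256991} \approx -0.00012063$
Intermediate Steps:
$p{\left(u \right)} = 3$ ($p{\left(u \right)} = 5 - 2 = 3$)
$h{\left(z,U \right)} = 3 + U + z$ ($h{\left(z,U \right)} = \left(z + U\right) + 3 = \left(U + z\right) + 3 = 3 + U + z$)
$y = -30$ ($y = 2 \left(-15\right) = -30$)
$d{\left(L \right)} = 1 + \frac{L}{-1 + L}$ ($d{\left(L \right)} = \frac{L}{L} + \frac{L}{3 + L - 4} = 1 + \frac{L}{-1 + L}$)
$\frac{1}{-8292 + d{\left(y \right)}} = \frac{1}{-8292 + \frac{-1 + 2 \left(-30\right)}{-1 - 30}} = \frac{1}{-8292 + \frac{-1 - 60}{-31}} = \frac{1}{-8292 - - \frac{61}{31}} = \frac{1}{-8292 + \frac{61}{31}} = \frac{1}{- \frac{256991}{31}} = - \frac{31}{256991}$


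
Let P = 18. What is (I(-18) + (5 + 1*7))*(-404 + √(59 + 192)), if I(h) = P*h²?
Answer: -2360976 + 5844*√251 ≈ -2.2684e+6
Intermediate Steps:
I(h) = 18*h²
(I(-18) + (5 + 1*7))*(-404 + √(59 + 192)) = (18*(-18)² + (5 + 1*7))*(-404 + √(59 + 192)) = (18*324 + (5 + 7))*(-404 + √251) = (5832 + 12)*(-404 + √251) = 5844*(-404 + √251) = -2360976 + 5844*√251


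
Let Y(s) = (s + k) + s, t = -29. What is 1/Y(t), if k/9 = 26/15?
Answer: -5/212 ≈ -0.023585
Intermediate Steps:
k = 78/5 (k = 9*(26/15) = 78/5 ≈ 15.600)
Y(s) = 78/5 + 2*s (Y(s) = (s + 78/5) + s = (78/5 + s) + s = 78/5 + 2*s)
1/Y(t) = 1/(78/5 + 2*(-29)) = 1/(78/5 - 58) = 1/(-212/5) = -5/212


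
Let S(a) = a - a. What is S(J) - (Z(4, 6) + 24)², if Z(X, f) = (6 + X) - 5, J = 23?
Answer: -841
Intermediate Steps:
S(a) = 0
Z(X, f) = 1 + X
S(J) - (Z(4, 6) + 24)² = 0 - ((1 + 4) + 24)² = 0 - (5 + 24)² = 0 - 1*29² = 0 - 1*841 = 0 - 841 = -841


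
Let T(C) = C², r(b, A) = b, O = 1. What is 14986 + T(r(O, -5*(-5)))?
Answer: 14987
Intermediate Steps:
14986 + T(r(O, -5*(-5))) = 14986 + 1² = 14986 + 1 = 14987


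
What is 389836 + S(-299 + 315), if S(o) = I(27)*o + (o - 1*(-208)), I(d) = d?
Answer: 390492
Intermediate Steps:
S(o) = 208 + 28*o (S(o) = 27*o + (o - 1*(-208)) = 27*o + (o + 208) = 27*o + (208 + o) = 208 + 28*o)
389836 + S(-299 + 315) = 389836 + (208 + 28*(-299 + 315)) = 389836 + (208 + 28*16) = 389836 + (208 + 448) = 389836 + 656 = 390492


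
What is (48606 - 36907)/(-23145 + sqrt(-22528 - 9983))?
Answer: -90257785/178574512 - 11699*I*sqrt(32511)/535723536 ≈ -0.50543 - 0.0039375*I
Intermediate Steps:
(48606 - 36907)/(-23145 + sqrt(-22528 - 9983)) = 11699/(-23145 + sqrt(-32511)) = 11699/(-23145 + I*sqrt(32511))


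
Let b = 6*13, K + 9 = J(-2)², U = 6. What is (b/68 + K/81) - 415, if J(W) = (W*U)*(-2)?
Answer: -13833/34 ≈ -406.85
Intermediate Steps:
J(W) = -12*W (J(W) = (W*6)*(-2) = (6*W)*(-2) = -12*W)
K = 567 (K = -9 + (-12*(-2))² = -9 + 24² = -9 + 576 = 567)
b = 78
(b/68 + K/81) - 415 = (78/68 + 567/81) - 415 = (78*(1/68) + 567*(1/81)) - 415 = (39/34 + 7) - 415 = 277/34 - 415 = -13833/34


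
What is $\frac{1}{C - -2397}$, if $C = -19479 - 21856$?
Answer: $- \frac{1}{38938} \approx -2.5682 \cdot 10^{-5}$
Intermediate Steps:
$C = -41335$
$\frac{1}{C - -2397} = \frac{1}{-41335 - -2397} = \frac{1}{-41335 + \left(2546 - 149\right)} = \frac{1}{-41335 + 2397} = \frac{1}{-38938} = - \frac{1}{38938}$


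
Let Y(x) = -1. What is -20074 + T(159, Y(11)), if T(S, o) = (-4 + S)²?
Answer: 3951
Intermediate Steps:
-20074 + T(159, Y(11)) = -20074 + (-4 + 159)² = -20074 + 155² = -20074 + 24025 = 3951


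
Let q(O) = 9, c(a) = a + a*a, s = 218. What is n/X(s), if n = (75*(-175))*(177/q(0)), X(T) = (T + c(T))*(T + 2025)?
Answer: -51625/21514856 ≈ -0.0023995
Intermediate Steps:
c(a) = a + a²
X(T) = (2025 + T)*(T + T*(1 + T)) (X(T) = (T + T*(1 + T))*(T + 2025) = (T + T*(1 + T))*(2025 + T) = (2025 + T)*(T + T*(1 + T)))
n = -258125 (n = (75*(-175))*(177/9) = -2323125/9 = -13125*59/3 = -258125)
n/X(s) = -258125*1/(218*(4050 + 218² + 2027*218)) = -258125*1/(218*(4050 + 47524 + 441886)) = -258125/(218*493460) = -258125/107574280 = -258125*1/107574280 = -51625/21514856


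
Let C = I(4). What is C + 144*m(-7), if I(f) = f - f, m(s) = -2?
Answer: -288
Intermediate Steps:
I(f) = 0
C = 0
C + 144*m(-7) = 0 + 144*(-2) = 0 - 288 = -288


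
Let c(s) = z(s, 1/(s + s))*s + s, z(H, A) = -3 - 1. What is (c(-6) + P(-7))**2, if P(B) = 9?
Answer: 729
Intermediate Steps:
z(H, A) = -4
c(s) = -3*s (c(s) = -4*s + s = -3*s)
(c(-6) + P(-7))**2 = (-3*(-6) + 9)**2 = (18 + 9)**2 = 27**2 = 729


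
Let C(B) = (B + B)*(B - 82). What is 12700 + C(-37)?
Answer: 21506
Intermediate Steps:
C(B) = 2*B*(-82 + B) (C(B) = (2*B)*(-82 + B) = 2*B*(-82 + B))
12700 + C(-37) = 12700 + 2*(-37)*(-82 - 37) = 12700 + 2*(-37)*(-119) = 12700 + 8806 = 21506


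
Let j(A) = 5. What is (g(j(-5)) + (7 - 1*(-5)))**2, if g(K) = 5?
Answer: 289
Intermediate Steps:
(g(j(-5)) + (7 - 1*(-5)))**2 = (5 + (7 - 1*(-5)))**2 = (5 + (7 + 5))**2 = (5 + 12)**2 = 17**2 = 289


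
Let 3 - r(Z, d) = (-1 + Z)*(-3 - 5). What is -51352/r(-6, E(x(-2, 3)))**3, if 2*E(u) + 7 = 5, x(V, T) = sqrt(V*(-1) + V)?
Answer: 51352/148877 ≈ 0.34493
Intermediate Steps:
x(V, T) = 0 (x(V, T) = sqrt(-V + V) = sqrt(0) = 0)
E(u) = -1 (E(u) = -7/2 + (1/2)*5 = -7/2 + 5/2 = -1)
r(Z, d) = -5 + 8*Z (r(Z, d) = 3 - (-1 + Z)*(-3 - 5) = 3 - (-1 + Z)*(-8) = 3 - (8 - 8*Z) = 3 + (-8 + 8*Z) = -5 + 8*Z)
-51352/r(-6, E(x(-2, 3)))**3 = -51352/(-5 + 8*(-6))**3 = -51352/(-5 - 48)**3 = -51352/((-53)**3) = -51352/(-148877) = -51352*(-1/148877) = 51352/148877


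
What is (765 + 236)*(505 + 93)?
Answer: 598598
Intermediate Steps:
(765 + 236)*(505 + 93) = 1001*598 = 598598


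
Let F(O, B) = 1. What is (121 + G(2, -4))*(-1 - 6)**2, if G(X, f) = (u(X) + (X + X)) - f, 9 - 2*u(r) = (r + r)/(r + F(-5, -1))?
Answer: 39053/6 ≈ 6508.8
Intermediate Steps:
u(r) = 9/2 - r/(1 + r) (u(r) = 9/2 - (r + r)/(2*(r + 1)) = 9/2 - 2*r/(2*(1 + r)) = 9/2 - r/(1 + r))
G(X, f) = -f + 2*X + (9 + 7*X)/(2*(1 + X)) (G(X, f) = ((9 + 7*X)/(2*(1 + X)) + (X + X)) - f = ((9 + 7*X)/(2*(1 + X)) + 2*X) - f = (2*X + (9 + 7*X)/(2*(1 + X))) - f = -f + 2*X + (9 + 7*X)/(2*(1 + X)))
(121 + G(2, -4))*(-1 - 6)**2 = (121 + (9 + 7*2 + 2*(1 + 2)*(-1*(-4) + 2*2))/(2*(1 + 2)))*(-1 - 6)**2 = (121 + (1/2)*(9 + 14 + 2*3*(4 + 4))/3)*(-7)**2 = (121 + (1/2)*(1/3)*(9 + 14 + 2*3*8))*49 = (121 + (1/2)*(1/3)*(9 + 14 + 48))*49 = (121 + (1/2)*(1/3)*71)*49 = (121 + 71/6)*49 = (797/6)*49 = 39053/6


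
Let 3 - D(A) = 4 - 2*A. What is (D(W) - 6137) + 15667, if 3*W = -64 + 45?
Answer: 28549/3 ≈ 9516.3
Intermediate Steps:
W = -19/3 (W = (-64 + 45)/3 = (⅓)*(-19) = -19/3 ≈ -6.3333)
D(A) = -1 + 2*A (D(A) = 3 - (4 - 2*A) = 3 + (-4 + 2*A) = -1 + 2*A)
(D(W) - 6137) + 15667 = ((-1 + 2*(-19/3)) - 6137) + 15667 = ((-1 - 38/3) - 6137) + 15667 = (-41/3 - 6137) + 15667 = -18452/3 + 15667 = 28549/3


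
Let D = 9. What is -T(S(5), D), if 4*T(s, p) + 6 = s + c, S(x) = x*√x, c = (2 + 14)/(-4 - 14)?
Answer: 31/18 - 5*√5/4 ≈ -1.0729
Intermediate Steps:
c = -8/9 (c = 16/(-18) = 16*(-1/18) = -8/9 ≈ -0.88889)
S(x) = x^(3/2)
T(s, p) = -31/18 + s/4 (T(s, p) = -3/2 + (s - 8/9)/4 = -3/2 + (-8/9 + s)/4 = -3/2 + (-2/9 + s/4) = -31/18 + s/4)
-T(S(5), D) = -(-31/18 + 5^(3/2)/4) = -(-31/18 + (5*√5)/4) = -(-31/18 + 5*√5/4) = 31/18 - 5*√5/4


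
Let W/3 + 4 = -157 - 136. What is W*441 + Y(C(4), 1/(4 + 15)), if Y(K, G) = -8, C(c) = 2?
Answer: -392939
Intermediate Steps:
W = -891 (W = -12 + 3*(-157 - 136) = -12 + 3*(-293) = -12 - 879 = -891)
W*441 + Y(C(4), 1/(4 + 15)) = -891*441 - 8 = -392931 - 8 = -392939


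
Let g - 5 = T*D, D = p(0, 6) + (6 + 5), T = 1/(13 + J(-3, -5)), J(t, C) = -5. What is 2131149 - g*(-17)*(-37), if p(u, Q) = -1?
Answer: 8508871/4 ≈ 2.1272e+6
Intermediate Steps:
T = ⅛ (T = 1/(13 - 5) = 1/8 = ⅛ ≈ 0.12500)
D = 10 (D = -1 + (6 + 5) = -1 + 11 = 10)
g = 25/4 (g = 5 + (⅛)*10 = 5 + 5/4 = 25/4 ≈ 6.2500)
2131149 - g*(-17)*(-37) = 2131149 - (25/4)*(-17)*(-37) = 2131149 - (-425)*(-37)/4 = 2131149 - 1*15725/4 = 2131149 - 15725/4 = 8508871/4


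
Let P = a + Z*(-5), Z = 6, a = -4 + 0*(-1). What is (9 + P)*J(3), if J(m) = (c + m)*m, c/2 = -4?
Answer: 375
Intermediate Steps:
c = -8 (c = 2*(-4) = -8)
a = -4 (a = -4 + 0 = -4)
J(m) = m*(-8 + m) (J(m) = (-8 + m)*m = m*(-8 + m))
P = -34 (P = -4 + 6*(-5) = -4 - 30 = -34)
(9 + P)*J(3) = (9 - 34)*(3*(-8 + 3)) = -75*(-5) = -25*(-15) = 375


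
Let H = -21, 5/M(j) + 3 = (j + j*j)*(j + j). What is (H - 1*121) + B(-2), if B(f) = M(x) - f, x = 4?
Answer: -21975/157 ≈ -139.97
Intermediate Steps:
M(j) = 5/(-3 + 2*j*(j + j²)) (M(j) = 5/(-3 + (j + j*j)*(j + j)) = 5/(-3 + (j + j²)*(2*j)) = 5/(-3 + 2*j*(j + j²)))
B(f) = 5/157 - f (B(f) = 5/(-3 + 2*4² + 2*4³) - f = 5/(-3 + 2*16 + 2*64) - f = 5/(-3 + 32 + 128) - f = 5/157 - f)
(H - 1*121) + B(-2) = (-21 - 1*121) + (5/157 - 1*(-2)) = (-21 - 121) + (5/157 + 2) = -142 + 319/157 = -21975/157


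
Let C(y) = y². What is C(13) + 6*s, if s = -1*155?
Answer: -761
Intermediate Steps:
s = -155
C(13) + 6*s = 13² + 6*(-155) = 169 - 930 = -761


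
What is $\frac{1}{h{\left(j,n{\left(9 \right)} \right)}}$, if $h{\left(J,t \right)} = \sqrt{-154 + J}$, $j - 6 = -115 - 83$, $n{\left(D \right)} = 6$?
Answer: $- \frac{i \sqrt{346}}{346} \approx - 0.05376 i$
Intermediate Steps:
$j = -192$ ($j = 6 - 198 = -192$)
$\frac{1}{h{\left(j,n{\left(9 \right)} \right)}} = \frac{1}{\sqrt{-154 - 192}} = \frac{1}{\sqrt{-346}} = \frac{1}{i \sqrt{346}} = - \frac{i \sqrt{346}}{346}$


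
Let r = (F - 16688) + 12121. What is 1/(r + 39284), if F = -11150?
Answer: 1/23567 ≈ 4.2432e-5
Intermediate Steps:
r = -15717 (r = (-11150 - 16688) + 12121 = -27838 + 12121 = -15717)
1/(r + 39284) = 1/(-15717 + 39284) = 1/23567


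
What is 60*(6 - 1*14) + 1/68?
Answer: -32639/68 ≈ -479.99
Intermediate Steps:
60*(6 - 1*14) + 1/68 = 60*(6 - 14) + 1/68 = 60*(-8) + 1/68 = -480 + 1/68 = -32639/68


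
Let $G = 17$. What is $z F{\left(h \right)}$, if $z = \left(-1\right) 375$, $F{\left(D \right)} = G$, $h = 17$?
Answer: $-6375$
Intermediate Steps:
$F{\left(D \right)} = 17$
$z = -375$
$z F{\left(h \right)} = \left(-375\right) 17 = -6375$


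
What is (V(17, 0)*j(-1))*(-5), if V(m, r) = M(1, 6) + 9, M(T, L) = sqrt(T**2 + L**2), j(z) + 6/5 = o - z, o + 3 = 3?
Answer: 9 + sqrt(37) ≈ 15.083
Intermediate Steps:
o = 0 (o = -3 + 3 = 0)
j(z) = -6/5 - z (j(z) = -6/5 + (0 - z) = -6/5 - z)
M(T, L) = sqrt(L**2 + T**2)
V(m, r) = 9 + sqrt(37) (V(m, r) = sqrt(6**2 + 1**2) + 9 = sqrt(36 + 1) + 9 = sqrt(37) + 9 = 9 + sqrt(37))
(V(17, 0)*j(-1))*(-5) = ((9 + sqrt(37))*(-6/5 - 1*(-1)))*(-5) = ((9 + sqrt(37))*(-6/5 + 1))*(-5) = ((9 + sqrt(37))*(-1/5))*(-5) = (-9/5 - sqrt(37)/5)*(-5) = 9 + sqrt(37)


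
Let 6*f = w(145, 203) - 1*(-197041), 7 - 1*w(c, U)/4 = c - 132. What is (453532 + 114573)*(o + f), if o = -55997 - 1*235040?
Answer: -880111106525/6 ≈ -1.4669e+11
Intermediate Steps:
o = -291037 (o = -55997 - 235040 = -291037)
w(c, U) = 556 - 4*c (w(c, U) = 28 - 4*(c - 132) = 28 - 4*(-132 + c) = 28 + (528 - 4*c) = 556 - 4*c)
f = 197017/6 (f = ((556 - 4*145) - 1*(-197041))/6 = ((556 - 580) + 197041)/6 = (-24 + 197041)/6 = (⅙)*197017 = 197017/6 ≈ 32836.)
(453532 + 114573)*(o + f) = (453532 + 114573)*(-291037 + 197017/6) = 568105*(-1549205/6) = -880111106525/6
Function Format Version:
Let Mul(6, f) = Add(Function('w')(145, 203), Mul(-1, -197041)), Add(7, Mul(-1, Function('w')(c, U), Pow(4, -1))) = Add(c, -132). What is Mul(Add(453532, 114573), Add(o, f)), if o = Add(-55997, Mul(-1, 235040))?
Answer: Rational(-880111106525, 6) ≈ -1.4669e+11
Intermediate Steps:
o = -291037 (o = Add(-55997, -235040) = -291037)
Function('w')(c, U) = Add(556, Mul(-4, c)) (Function('w')(c, U) = Add(28, Mul(-4, Add(c, -132))) = Add(28, Mul(-4, Add(-132, c))) = Add(28, Add(528, Mul(-4, c))) = Add(556, Mul(-4, c)))
f = Rational(197017, 6) (f = Mul(Rational(1, 6), Add(Add(556, Mul(-4, 145)), Mul(-1, -197041))) = Mul(Rational(1, 6), Add(Add(556, -580), 197041)) = Mul(Rational(1, 6), Add(-24, 197041)) = Mul(Rational(1, 6), 197017) = Rational(197017, 6) ≈ 32836.)
Mul(Add(453532, 114573), Add(o, f)) = Mul(Add(453532, 114573), Add(-291037, Rational(197017, 6))) = Mul(568105, Rational(-1549205, 6)) = Rational(-880111106525, 6)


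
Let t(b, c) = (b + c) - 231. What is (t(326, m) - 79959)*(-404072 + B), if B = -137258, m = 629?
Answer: 42892282550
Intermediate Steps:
t(b, c) = -231 + b + c
(t(326, m) - 79959)*(-404072 + B) = ((-231 + 326 + 629) - 79959)*(-404072 - 137258) = (724 - 79959)*(-541330) = -79235*(-541330) = 42892282550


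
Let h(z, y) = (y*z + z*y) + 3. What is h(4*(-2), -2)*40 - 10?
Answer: 1390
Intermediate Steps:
h(z, y) = 3 + 2*y*z (h(z, y) = (y*z + y*z) + 3 = 2*y*z + 3 = 3 + 2*y*z)
h(4*(-2), -2)*40 - 10 = (3 + 2*(-2)*(4*(-2)))*40 - 10 = (3 + 2*(-2)*(-8))*40 - 10 = (3 + 32)*40 - 10 = 35*40 - 10 = 1400 - 10 = 1390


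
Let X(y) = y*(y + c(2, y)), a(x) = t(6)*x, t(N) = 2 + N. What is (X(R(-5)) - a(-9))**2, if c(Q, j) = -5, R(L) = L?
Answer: 14884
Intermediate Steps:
a(x) = 8*x (a(x) = (2 + 6)*x = 8*x)
X(y) = y*(-5 + y) (X(y) = y*(y - 5) = y*(-5 + y))
(X(R(-5)) - a(-9))**2 = (-5*(-5 - 5) - 8*(-9))**2 = (-5*(-10) - 1*(-72))**2 = (50 + 72)**2 = 122**2 = 14884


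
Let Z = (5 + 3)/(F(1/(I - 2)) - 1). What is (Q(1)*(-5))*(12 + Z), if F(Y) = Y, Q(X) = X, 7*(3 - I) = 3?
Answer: -340/3 ≈ -113.33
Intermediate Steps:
I = 18/7 (I = 3 - ⅐*3 = 3 - 3/7 = 18/7 ≈ 2.5714)
Z = 32/3 (Z = (5 + 3)/(1/(18/7 - 2) - 1) = 8/(1/(4/7) - 1) = 8/(7/4 - 1) = 8/(¾) = 8*(4/3) = 32/3 ≈ 10.667)
(Q(1)*(-5))*(12 + Z) = (1*(-5))*(12 + 32/3) = -5*68/3 = -340/3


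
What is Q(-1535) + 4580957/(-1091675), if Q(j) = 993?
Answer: 1079452318/1091675 ≈ 988.80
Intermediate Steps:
Q(-1535) + 4580957/(-1091675) = 993 + 4580957/(-1091675) = 993 + 4580957*(-1/1091675) = 993 - 4580957/1091675 = 1079452318/1091675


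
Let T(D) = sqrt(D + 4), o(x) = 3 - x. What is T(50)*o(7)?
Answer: -12*sqrt(6) ≈ -29.394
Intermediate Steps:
T(D) = sqrt(4 + D)
T(50)*o(7) = sqrt(4 + 50)*(3 - 1*7) = sqrt(54)*(3 - 7) = (3*sqrt(6))*(-4) = -12*sqrt(6)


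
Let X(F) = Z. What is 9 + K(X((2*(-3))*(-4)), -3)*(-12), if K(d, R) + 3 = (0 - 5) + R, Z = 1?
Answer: 141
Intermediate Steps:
X(F) = 1
K(d, R) = -8 + R (K(d, R) = -3 + ((0 - 5) + R) = -3 + (-5 + R) = -8 + R)
9 + K(X((2*(-3))*(-4)), -3)*(-12) = 9 + (-8 - 3)*(-12) = 9 - 11*(-12) = 9 + 132 = 141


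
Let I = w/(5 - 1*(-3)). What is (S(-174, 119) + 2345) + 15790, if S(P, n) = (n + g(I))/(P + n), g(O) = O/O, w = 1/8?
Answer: 199461/11 ≈ 18133.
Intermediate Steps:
w = 1/8 ≈ 0.12500
I = 1/64 (I = 1/(8*(5 - 1*(-3))) = 1/(8*(5 + 3)) = (1/8)/8 = (1/8)*(1/8) = 1/64 ≈ 0.015625)
g(O) = 1
S(P, n) = (1 + n)/(P + n) (S(P, n) = (n + 1)/(P + n) = (1 + n)/(P + n))
(S(-174, 119) + 2345) + 15790 = ((1 + 119)/(-174 + 119) + 2345) + 15790 = (120/(-55) + 2345) + 15790 = (-1/55*120 + 2345) + 15790 = (-24/11 + 2345) + 15790 = 25771/11 + 15790 = 199461/11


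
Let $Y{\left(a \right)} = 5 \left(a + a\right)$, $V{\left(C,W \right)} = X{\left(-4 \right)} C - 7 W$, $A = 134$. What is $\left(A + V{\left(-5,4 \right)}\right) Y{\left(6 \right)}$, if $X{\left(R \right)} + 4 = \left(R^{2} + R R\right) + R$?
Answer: $-840$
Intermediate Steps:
$X{\left(R \right)} = -4 + R + 2 R^{2}$ ($X{\left(R \right)} = -4 + \left(\left(R^{2} + R R\right) + R\right) = -4 + \left(\left(R^{2} + R^{2}\right) + R\right) = -4 + \left(2 R^{2} + R\right) = -4 + \left(R + 2 R^{2}\right) = -4 + R + 2 R^{2}$)
$V{\left(C,W \right)} = - 7 W + 24 C$ ($V{\left(C,W \right)} = \left(-4 - 4 + 2 \left(-4\right)^{2}\right) C - 7 W = \left(-4 - 4 + 2 \cdot 16\right) C - 7 W = \left(-4 - 4 + 32\right) C - 7 W = 24 C - 7 W = - 7 W + 24 C$)
$Y{\left(a \right)} = 10 a$ ($Y{\left(a \right)} = 5 \cdot 2 a = 10 a$)
$\left(A + V{\left(-5,4 \right)}\right) Y{\left(6 \right)} = \left(134 + \left(\left(-7\right) 4 + 24 \left(-5\right)\right)\right) 10 \cdot 6 = \left(134 - 148\right) 60 = \left(-14\right) 60 = -840$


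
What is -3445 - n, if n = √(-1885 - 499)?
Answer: -3445 - 4*I*√149 ≈ -3445.0 - 48.826*I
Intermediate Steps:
n = 4*I*√149 (n = √(-2384) = 4*I*√149 ≈ 48.826*I)
-3445 - n = -3445 - 4*I*√149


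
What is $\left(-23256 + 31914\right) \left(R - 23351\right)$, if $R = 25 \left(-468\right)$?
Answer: $-303471558$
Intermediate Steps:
$R = -11700$
$\left(-23256 + 31914\right) \left(R - 23351\right) = \left(-23256 + 31914\right) \left(-11700 - 23351\right) = 8658 \left(-35051\right) = -303471558$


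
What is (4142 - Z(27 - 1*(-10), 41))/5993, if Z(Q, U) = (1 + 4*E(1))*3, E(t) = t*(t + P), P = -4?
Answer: 4175/5993 ≈ 0.69665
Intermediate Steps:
E(t) = t*(-4 + t) (E(t) = t*(t - 4) = t*(-4 + t))
Z(Q, U) = -33 (Z(Q, U) = (1 + 4*(1*(-4 + 1)))*3 = (1 + 4*(1*(-3)))*3 = (1 + 4*(-3))*3 = (1 - 12)*3 = -11*3 = -33)
(4142 - Z(27 - 1*(-10), 41))/5993 = (4142 - 1*(-33))/5993 = (4142 + 33)*(1/5993) = 4175*(1/5993) = 4175/5993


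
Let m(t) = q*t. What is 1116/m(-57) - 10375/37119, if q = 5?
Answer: -14793893/3526305 ≈ -4.1953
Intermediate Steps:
m(t) = 5*t
1116/m(-57) - 10375/37119 = 1116/((5*(-57))) - 10375/37119 = 1116/(-285) - 10375*1/37119 = 1116*(-1/285) - 10375/37119 = -372/95 - 10375/37119 = -14793893/3526305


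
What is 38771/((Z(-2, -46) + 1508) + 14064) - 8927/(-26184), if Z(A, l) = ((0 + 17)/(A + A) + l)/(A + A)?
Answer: 18468852055/6529058952 ≈ 2.8287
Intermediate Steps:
Z(A, l) = (l + 17/(2*A))/(2*A) (Z(A, l) = (17/((2*A)) + l)/((2*A)) = (17*(1/(2*A)) + l)*(1/(2*A)) = (17/(2*A) + l)*(1/(2*A)) = (l + 17/(2*A))*(1/(2*A)) = (l + 17/(2*A))/(2*A))
38771/((Z(-2, -46) + 1508) + 14064) - 8927/(-26184) = 38771/(((¼)*(17 + 2*(-2)*(-46))/(-2)² + 1508) + 14064) - 8927/(-26184) = 38771/(((¼)*(¼)*(17 + 184) + 1508) + 14064) - 8927*(-1/26184) = 38771/(((¼)*(¼)*201 + 1508) + 14064) + 8927/26184 = 38771/((201/16 + 1508) + 14064) + 8927/26184 = 38771/(24329/16 + 14064) + 8927/26184 = 38771/(249353/16) + 8927/26184 = 38771*(16/249353) + 8927/26184 = 620336/249353 + 8927/26184 = 18468852055/6529058952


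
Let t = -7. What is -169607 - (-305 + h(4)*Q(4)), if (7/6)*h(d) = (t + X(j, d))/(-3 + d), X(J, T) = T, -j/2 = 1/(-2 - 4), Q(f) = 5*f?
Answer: -1184754/7 ≈ -1.6925e+5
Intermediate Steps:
j = ⅓ (j = -2/(-2 - 4) = -2/(-6) = -2*(-⅙) = ⅓ ≈ 0.33333)
h(d) = 6*(-7 + d)/(7*(-3 + d)) (h(d) = 6*((-7 + d)/(-3 + d))/7 = 6*(-7 + d)/(7*(-3 + d)))
-169607 - (-305 + h(4)*Q(4)) = -169607 - (-305 + (6*(-7 + 4)/(7*(-3 + 4)))*(5*4)) = -169607 - (-305 + ((6/7)*(-3)/1)*20) = -169607 - (-305 + ((6/7)*1*(-3))*20) = -169607 - (-305 - 18/7*20) = -169607 - (-305 - 360/7) = -169607 - 1*(-2495/7) = -169607 + 2495/7 = -1184754/7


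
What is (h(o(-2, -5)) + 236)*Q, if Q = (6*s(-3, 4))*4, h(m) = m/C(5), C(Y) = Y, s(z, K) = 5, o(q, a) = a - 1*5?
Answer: 28080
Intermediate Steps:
o(q, a) = -5 + a (o(q, a) = a - 5 = -5 + a)
h(m) = m/5
Q = 120 (Q = (6*5)*4 = 30*4 = 120)
(h(o(-2, -5)) + 236)*Q = ((-5 - 5)/5 + 236)*120 = ((⅕)*(-10) + 236)*120 = (-2 + 236)*120 = 234*120 = 28080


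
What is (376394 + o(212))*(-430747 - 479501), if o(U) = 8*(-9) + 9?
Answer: -342554540088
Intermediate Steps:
o(U) = -63 (o(U) = -72 + 9 = -63)
(376394 + o(212))*(-430747 - 479501) = (376394 - 63)*(-430747 - 479501) = 376331*(-910248) = -342554540088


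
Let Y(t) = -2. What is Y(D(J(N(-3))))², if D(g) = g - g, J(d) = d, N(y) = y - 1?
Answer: 4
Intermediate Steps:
N(y) = -1 + y
D(g) = 0
Y(D(J(N(-3))))² = (-2)² = 4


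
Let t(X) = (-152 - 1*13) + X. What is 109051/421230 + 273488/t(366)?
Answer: 12802585499/9407470 ≈ 1360.9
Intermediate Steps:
t(X) = -165 + X (t(X) = (-152 - 13) + X = -165 + X)
109051/421230 + 273488/t(366) = 109051/421230 + 273488/(-165 + 366) = 109051*(1/421230) + 273488/201 = 109051/421230 + 273488*(1/201) = 109051/421230 + 273488/201 = 12802585499/9407470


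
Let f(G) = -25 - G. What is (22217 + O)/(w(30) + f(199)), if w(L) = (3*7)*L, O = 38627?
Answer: 4346/29 ≈ 149.86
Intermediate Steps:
w(L) = 21*L
(22217 + O)/(w(30) + f(199)) = (22217 + 38627)/(21*30 + (-25 - 1*199)) = 60844/(630 + (-25 - 199)) = 60844/(630 - 224) = 60844/406 = 60844*(1/406) = 4346/29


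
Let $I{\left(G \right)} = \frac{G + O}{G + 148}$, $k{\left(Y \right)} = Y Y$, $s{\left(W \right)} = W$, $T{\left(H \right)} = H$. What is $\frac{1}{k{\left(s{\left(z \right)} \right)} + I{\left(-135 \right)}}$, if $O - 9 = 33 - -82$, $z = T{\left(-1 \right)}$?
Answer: $\frac{13}{2} \approx 6.5$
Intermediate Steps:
$z = -1$
$k{\left(Y \right)} = Y^{2}$
$O = 124$ ($O = 9 + \left(33 - -82\right) = 9 + \left(33 + 82\right) = 9 + 115 = 124$)
$I{\left(G \right)} = \frac{124 + G}{148 + G}$ ($I{\left(G \right)} = \frac{G + 124}{G + 148} = \frac{124 + G}{148 + G}$)
$\frac{1}{k{\left(s{\left(z \right)} \right)} + I{\left(-135 \right)}} = \frac{1}{\left(-1\right)^{2} + \frac{124 - 135}{148 - 135}} = \frac{1}{1 + \frac{1}{13} \left(-11\right)} = \frac{1}{1 - \frac{11}{13}} = \frac{1}{\frac{2}{13}} = \frac{13}{2}$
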